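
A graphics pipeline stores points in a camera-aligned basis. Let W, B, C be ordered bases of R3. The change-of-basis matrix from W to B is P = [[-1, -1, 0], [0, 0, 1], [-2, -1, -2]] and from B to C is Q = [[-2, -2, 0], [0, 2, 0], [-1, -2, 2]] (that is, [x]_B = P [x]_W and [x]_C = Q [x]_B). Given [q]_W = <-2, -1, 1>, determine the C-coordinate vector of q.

Composing the changes, [q]_C = Q P [q]_W.
Q P = [[2, 2, -2], [0, 0, 2], [-3, -1, -6]]; applying this to <-2, -1, 1> gives <-8, 2, 1>.

<-8, 2, 1>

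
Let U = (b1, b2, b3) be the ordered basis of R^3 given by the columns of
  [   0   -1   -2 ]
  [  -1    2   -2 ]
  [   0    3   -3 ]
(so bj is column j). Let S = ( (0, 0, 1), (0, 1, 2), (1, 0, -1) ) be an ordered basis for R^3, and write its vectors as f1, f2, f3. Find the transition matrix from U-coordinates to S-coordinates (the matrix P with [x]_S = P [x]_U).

[[2, -2, -1], [-1, 2, -2], [0, -1, -2]]

Take x = bj: its U-coordinates are the j-th standard unit vector, so P e_j — column j of P — equals [bj]_S.
b1 = 2f1 - f2 + 0·f3, giving column 1 = (2, -1, 0); repeating for each j gives P = [[2, -2, -1], [-1, 2, -2], [0, -1, -2]].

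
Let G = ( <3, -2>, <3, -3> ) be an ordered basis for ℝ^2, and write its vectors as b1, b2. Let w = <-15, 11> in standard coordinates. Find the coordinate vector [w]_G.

<-4, -1>

We seek scalars with c_1 b1 + c_2 b2 = w; equivalently solve M c = w where the columns of M are b1, b2.
System: 3c_1 + 3c_2 = -15, -2c_1 - 3c_2 = 11; solving gives c_1 = -4, c_2 = -1.
Check: -4b1 - b2 = <-15, 11>.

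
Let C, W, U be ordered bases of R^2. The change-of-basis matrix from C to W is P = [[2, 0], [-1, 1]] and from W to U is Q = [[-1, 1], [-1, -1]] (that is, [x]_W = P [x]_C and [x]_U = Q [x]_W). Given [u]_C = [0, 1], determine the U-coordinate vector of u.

Apply P to get W-coordinates [0, 1], then Q to get U-coordinates.
The result is [u]_U = [1, -1].

[1, -1]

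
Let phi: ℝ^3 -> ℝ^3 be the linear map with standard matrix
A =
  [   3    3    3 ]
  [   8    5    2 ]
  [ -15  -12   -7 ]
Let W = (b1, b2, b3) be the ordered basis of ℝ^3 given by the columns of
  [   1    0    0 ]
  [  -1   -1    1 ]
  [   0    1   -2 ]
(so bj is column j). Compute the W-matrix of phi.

With P the matrix whose columns are b1, ..., b3, [phi]_W = P^(-1) A P.
Column by column: phi(b1) = A b1 = [0, 3, -3]; its W-coordinates [0, -3, 0] give column 1.
Continuing for each basis vector yields [phi]_W = [[0, 0, -3], [-3, 1, 2], [0, -2, 0]].

[[0, 0, -3], [-3, 1, 2], [0, -2, 0]]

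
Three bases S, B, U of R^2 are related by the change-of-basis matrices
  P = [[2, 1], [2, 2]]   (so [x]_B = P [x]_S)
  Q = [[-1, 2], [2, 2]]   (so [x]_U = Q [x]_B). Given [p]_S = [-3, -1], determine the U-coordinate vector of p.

[-9, -30]

First [p]_B = P [p]_S = [-7, -8].
Then [p]_U = Q [p]_B = [-9, -30].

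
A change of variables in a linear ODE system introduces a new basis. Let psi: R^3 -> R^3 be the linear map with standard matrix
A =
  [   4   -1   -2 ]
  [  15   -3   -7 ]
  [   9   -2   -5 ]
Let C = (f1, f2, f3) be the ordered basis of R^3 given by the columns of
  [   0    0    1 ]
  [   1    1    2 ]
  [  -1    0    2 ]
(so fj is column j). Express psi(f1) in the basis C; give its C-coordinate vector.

(-1, 3, 1)

Column 1 of [psi]_C is the C-coordinate vector of psi(f1).
In standard coordinates psi(f1) = A f1 = (1, 4, 3).
Converting to C: (1, 4, 3) = -f1 + 3f2 + f3, so the coordinate vector is (-1, 3, 1).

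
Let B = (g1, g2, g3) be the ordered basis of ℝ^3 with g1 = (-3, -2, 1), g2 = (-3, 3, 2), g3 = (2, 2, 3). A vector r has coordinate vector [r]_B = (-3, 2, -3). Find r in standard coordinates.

(-3, 6, -8)

The coordinates say r = -3g1 + 2g2 - 3g3; adding the scaled basis vectors gives (-3, 6, -8).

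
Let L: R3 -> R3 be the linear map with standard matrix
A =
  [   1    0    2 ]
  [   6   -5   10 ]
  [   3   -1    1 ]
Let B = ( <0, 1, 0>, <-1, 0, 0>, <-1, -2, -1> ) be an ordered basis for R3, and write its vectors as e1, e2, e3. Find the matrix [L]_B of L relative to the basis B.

Let P have columns e1, ..., e3. Then [L]_B = P^(-1) A P.
Here det P = -1, so P^(-1) is integer; computing A P first and then P^(-1)(A P) gives [[-3, 0, -2], [-1, -2, 1], [1, 3, 2]].

[[-3, 0, -2], [-1, -2, 1], [1, 3, 2]]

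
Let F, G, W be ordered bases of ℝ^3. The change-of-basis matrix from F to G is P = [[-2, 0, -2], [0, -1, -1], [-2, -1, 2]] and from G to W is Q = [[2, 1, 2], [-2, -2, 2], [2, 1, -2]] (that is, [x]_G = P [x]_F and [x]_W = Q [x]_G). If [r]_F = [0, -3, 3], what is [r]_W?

Apply P to get G-coordinates [-6, 0, 9], then Q to get W-coordinates.
The result is [r]_W = [6, 30, -30].

[6, 30, -30]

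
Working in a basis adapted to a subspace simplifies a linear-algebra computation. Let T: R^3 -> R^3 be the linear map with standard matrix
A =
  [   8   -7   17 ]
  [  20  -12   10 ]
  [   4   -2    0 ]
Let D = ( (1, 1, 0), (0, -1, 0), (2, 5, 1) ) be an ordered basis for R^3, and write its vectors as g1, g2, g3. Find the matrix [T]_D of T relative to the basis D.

[[-3, 3, 2], [-1, 1, 2], [2, 2, -2]]

The j-th column of [T]_D is [T(gj)]_D.
T(g1) = A g1 = (1, 8, 2) = -3g1 - g2 + 2g3, so column 1 is (-3, -1, 2).
Repeating for g2, g3 and assembling the columns gives [[-3, 3, 2], [-1, 1, 2], [2, 2, -2]].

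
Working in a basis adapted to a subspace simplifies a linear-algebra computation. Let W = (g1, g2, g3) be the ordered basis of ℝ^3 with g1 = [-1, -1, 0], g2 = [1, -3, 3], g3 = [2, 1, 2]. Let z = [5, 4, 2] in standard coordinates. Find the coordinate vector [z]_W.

Write z = c_1 g1 + ... + c_3 g3 and solve for the c_i.
Gaussian elimination on [M | z] yields c = (-3, 0, 1).
Check: -3g1 + 0·g2 + g3 = [5, 4, 2].

[-3, 0, 1]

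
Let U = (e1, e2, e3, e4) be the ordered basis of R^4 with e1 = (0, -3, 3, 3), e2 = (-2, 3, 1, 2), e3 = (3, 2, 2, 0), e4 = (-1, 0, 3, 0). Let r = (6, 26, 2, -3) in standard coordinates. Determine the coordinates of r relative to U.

[r]_U is the unique c with M c = r, where M has columns e1, ..., e4.
Gaussian elimination on [M | r] yields c = (-3, 3, 4, 0).
Check: -3e1 + 3e2 + 4e3 + 0·e4 = (6, 26, 2, -3).

(-3, 3, 4, 0)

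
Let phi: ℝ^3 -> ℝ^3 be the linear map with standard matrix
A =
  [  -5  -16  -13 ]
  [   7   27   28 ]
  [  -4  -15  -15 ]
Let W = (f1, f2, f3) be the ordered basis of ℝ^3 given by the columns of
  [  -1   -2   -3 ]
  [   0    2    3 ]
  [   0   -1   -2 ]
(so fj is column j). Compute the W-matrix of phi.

[[2, -3, 3], [-2, 3, -1], [-1, 2, 2]]

With P the matrix whose columns are f1, ..., f3, [phi]_W = P^(-1) A P.
Column by column: phi(f1) = A f1 = <5, -7, 4>; its W-coordinates <2, -2, -1> give column 1.
Continuing for each basis vector yields [phi]_W = [[2, -3, 3], [-2, 3, -1], [-1, 2, 2]].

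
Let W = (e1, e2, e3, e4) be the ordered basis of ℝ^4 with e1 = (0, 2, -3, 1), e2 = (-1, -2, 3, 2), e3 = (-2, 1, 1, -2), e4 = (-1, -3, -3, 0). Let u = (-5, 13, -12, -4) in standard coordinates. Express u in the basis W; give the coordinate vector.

Write u = c_1 e1 + ... + c_4 e4 and solve for the c_i.
Solving this 4x4 system gives c = (4, -1, 3, 0).
Check: 4e1 - e2 + 3e3 + 0·e4 = (-5, 13, -12, -4).

(4, -1, 3, 0)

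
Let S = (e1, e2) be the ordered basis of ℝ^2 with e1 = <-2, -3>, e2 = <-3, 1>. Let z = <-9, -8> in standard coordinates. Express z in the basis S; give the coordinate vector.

[z]_S is the unique c with M c = z, where M has columns e1, e2.
System: -2c_1 - 3c_2 = -9, -3c_1 + c_2 = -8; solving gives c_1 = 3, c_2 = 1.
Check: 3e1 + e2 = <-9, -8>.

<3, 1>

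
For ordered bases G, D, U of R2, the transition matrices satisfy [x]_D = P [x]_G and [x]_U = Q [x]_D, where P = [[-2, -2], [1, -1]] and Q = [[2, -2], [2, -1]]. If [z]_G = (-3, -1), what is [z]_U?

(20, 18)

Apply P to get D-coordinates (8, -2), then Q to get U-coordinates.
The result is [z]_U = (20, 18).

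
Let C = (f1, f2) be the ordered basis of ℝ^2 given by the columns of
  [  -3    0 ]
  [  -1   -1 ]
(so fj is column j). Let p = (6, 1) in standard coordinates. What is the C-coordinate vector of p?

(-2, 1)

Write p = c_1 f1 + c_2 f2 and solve for the c_i.
System: -3c_1 + 0c_2 = 6, -c_1 - c_2 = 1; solving gives c_1 = -2, c_2 = 1.
Check: -2f1 + f2 = (6, 1).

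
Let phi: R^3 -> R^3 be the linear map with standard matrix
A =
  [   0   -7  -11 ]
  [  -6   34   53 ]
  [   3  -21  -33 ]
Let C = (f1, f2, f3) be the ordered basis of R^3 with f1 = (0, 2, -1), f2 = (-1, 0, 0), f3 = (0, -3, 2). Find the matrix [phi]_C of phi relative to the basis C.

Let P have columns f1, ..., f3. Then [phi]_C = P^(-1) A P.
Here det P = 1, so P^(-1) is integer; computing A P first and then P^(-1)(A P) gives [[3, 3, -1], [3, 0, 1], [-3, 0, -2]].

[[3, 3, -1], [3, 0, 1], [-3, 0, -2]]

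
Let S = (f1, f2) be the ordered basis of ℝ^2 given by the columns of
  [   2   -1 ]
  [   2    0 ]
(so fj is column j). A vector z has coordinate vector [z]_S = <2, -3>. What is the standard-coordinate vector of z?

<7, 4>

The coordinates say z = 2f1 - 3f2; adding the scaled basis vectors gives <7, 4>.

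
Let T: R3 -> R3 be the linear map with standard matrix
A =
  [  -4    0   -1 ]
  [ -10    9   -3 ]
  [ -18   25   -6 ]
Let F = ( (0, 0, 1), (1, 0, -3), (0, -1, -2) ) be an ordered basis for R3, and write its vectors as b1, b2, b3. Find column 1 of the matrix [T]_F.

(-3, -1, 3)

Compute T(b1) = A b1 = (-1, -3, -6) in standard coordinates.
Then write this in F-coordinates: solve for y in y_1 b1 + ... + y_3 b3 = (-1, -3, -6).
This gives y = (-3, -1, 3), which is column 1 of [T]_F.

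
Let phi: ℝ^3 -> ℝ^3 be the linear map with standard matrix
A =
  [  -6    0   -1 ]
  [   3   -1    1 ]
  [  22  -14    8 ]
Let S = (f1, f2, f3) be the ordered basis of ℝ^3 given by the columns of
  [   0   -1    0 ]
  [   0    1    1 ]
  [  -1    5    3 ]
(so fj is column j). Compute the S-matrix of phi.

[[3, -3, 2], [-1, -1, 3], [0, 2, -1]]

Let P have columns f1, ..., f3. Then [phi]_S = P^(-1) A P.
Here det P = 1, so P^(-1) is integer; computing A P first and then P^(-1)(A P) gives [[3, -3, 2], [-1, -1, 3], [0, 2, -1]].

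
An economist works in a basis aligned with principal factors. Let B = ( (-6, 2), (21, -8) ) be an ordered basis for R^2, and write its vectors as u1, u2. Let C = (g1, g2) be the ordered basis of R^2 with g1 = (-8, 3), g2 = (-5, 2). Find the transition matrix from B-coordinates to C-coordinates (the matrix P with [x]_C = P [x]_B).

[[2, -2], [-2, -1]]

Column j of P is [uj]_C, since P maps B-coordinates to C-coordinates.
Expressing u1 in C: u1 = 2g1 - 2g2, so column 1 of P is (2, -2).
Doing the same for each uj gives P = [[2, -2], [-2, -1]].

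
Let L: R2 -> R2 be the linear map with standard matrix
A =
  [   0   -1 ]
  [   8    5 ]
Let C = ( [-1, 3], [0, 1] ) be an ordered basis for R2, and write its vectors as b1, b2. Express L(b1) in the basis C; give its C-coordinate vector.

Column 1 of [L]_C is the C-coordinate vector of L(b1).
In standard coordinates L(b1) = A b1 = [-3, 7].
Converting to C: [-3, 7] = 3b1 - 2b2, so the coordinate vector is [3, -2].

[3, -2]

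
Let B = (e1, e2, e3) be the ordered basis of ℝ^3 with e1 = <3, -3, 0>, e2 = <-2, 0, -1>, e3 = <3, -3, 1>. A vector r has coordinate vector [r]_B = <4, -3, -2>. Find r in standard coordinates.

r = M [r]_B, where M has columns e1, ..., e3.
Carrying out the matrix-vector product, r = <12, -6, 1>.

<12, -6, 1>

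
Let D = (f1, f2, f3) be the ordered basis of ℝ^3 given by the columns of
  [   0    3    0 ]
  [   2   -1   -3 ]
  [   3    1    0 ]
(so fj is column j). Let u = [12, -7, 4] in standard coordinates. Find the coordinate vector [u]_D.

[0, 4, 1]

[u]_D is the unique c with M c = u, where M has columns f1, ..., f3.
Row-reducing the augmented matrix [M | u] gives c = (0, 4, 1).
Check: 0·f1 + 4f2 + f3 = [12, -7, 4].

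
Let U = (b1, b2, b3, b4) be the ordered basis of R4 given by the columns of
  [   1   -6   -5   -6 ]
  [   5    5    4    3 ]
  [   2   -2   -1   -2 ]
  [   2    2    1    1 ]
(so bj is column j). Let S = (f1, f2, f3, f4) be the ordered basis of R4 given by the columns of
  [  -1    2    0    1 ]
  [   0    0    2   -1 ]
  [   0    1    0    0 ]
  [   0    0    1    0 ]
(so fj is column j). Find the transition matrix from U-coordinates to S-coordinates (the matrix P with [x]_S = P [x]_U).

Let M have columns bj and N have columns fj. Then for every x, N [x]_S = x = M [x]_U, so P = N^(-1) M.
Since det N = 1, N^(-1) has integer entries; multiplying gives P = [[2, 1, 1, 1], [2, -2, -1, -2], [2, 2, 1, 1], [-1, -1, -2, -1]].

[[2, 1, 1, 1], [2, -2, -1, -2], [2, 2, 1, 1], [-1, -1, -2, -1]]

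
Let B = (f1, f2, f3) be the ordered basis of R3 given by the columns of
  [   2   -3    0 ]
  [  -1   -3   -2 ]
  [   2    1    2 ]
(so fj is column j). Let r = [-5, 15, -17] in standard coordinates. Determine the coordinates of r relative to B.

[-4, -1, -4]

[r]_B is the unique c with M c = r, where M has columns f1, ..., f3.
Solving this 3x3 system gives c = (-4, -1, -4).
Check: -4f1 - f2 - 4f3 = [-5, 15, -17].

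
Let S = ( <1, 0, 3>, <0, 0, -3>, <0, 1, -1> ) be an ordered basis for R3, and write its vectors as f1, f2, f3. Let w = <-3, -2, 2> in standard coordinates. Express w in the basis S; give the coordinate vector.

<-3, -3, -2>

We seek scalars with c_1 f1 + ... + c_3 f3 = w; equivalently solve M c = w where the columns of M are f1, ..., f3.
Solving this 3x3 system gives c = (-3, -3, -2).
Check: -3f1 - 3f2 - 2f3 = <-3, -2, 2>.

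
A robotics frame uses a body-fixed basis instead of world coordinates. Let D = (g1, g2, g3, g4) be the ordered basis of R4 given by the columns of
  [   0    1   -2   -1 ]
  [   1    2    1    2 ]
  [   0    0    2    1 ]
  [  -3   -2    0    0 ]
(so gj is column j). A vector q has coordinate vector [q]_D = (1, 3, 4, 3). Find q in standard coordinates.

(-8, 17, 11, -9)

The coordinates say q = g1 + 3g2 + 4g3 + 3g4; adding the scaled basis vectors gives (-8, 17, 11, -9).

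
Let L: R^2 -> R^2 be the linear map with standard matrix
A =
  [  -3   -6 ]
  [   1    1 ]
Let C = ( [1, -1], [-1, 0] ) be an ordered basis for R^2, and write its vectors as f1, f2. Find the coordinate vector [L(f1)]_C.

Compute L(f1) = A f1 = [3, 0] in standard coordinates.
Then write this in C-coordinates: solve for y in y_1 f1 + y_2 f2 = [3, 0].
This gives y = [0, -3], which is column 1 of [L]_C.

[0, -3]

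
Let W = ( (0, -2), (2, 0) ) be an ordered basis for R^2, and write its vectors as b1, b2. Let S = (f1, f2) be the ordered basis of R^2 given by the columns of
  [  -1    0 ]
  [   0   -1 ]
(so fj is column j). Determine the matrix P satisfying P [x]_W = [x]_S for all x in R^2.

[[0, -2], [2, 0]]

Let M have columns bj and N have columns fj. Then for every x, N [x]_S = x = M [x]_W, so P = N^(-1) M.
Since det N = 1, N^(-1) has integer entries; multiplying gives P = [[0, -2], [2, 0]].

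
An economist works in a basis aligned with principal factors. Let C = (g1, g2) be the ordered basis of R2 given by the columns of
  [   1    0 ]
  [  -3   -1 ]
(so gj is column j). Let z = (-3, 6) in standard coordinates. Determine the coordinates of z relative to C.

(-3, 3)

[z]_C is the unique c with M c = z, where M has columns g1, g2.
System: c_1 + 0c_2 = -3, -3c_1 - c_2 = 6; solving gives c_1 = -3, c_2 = 3.
Check: -3g1 + 3g2 = (-3, 6).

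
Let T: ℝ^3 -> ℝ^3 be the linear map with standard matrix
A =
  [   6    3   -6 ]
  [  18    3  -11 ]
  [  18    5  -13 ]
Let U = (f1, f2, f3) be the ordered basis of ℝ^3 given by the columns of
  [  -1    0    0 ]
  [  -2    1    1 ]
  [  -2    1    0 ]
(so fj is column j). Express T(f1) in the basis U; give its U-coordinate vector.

Column 1 of [T]_U is the U-coordinate vector of T(f1).
In standard coordinates T(f1) = A f1 = <0, -2, -2>.
Converting to U: <0, -2, -2> = 0·f1 - 2f2 + 0·f3, so the coordinate vector is <0, -2, 0>.

<0, -2, 0>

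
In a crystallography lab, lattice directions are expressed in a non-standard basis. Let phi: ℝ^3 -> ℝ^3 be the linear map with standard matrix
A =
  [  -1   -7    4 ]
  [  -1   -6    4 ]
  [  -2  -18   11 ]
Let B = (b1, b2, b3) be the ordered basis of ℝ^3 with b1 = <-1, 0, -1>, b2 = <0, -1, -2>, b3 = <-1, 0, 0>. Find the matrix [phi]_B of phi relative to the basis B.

[[3, 0, 0], [3, 2, -1], [0, 1, -1]]

The j-th column of [phi]_B is [phi(bj)]_B.
phi(b1) = A b1 = <-3, -3, -9> = 3b1 + 3b2 + 0·b3, so column 1 is <3, 3, 0>.
Repeating for b2, b3 and assembling the columns gives [[3, 0, 0], [3, 2, -1], [0, 1, -1]].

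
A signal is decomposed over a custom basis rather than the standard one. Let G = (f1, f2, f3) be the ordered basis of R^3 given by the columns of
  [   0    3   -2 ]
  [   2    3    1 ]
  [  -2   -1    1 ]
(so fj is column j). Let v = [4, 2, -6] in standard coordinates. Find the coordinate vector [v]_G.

We seek scalars with c_1 f1 + ... + c_3 f3 = v; equivalently solve M c = v where the columns of M are f1, ..., f3.
Gaussian elimination on [M | v] yields c = (2, 0, -2).
Check: 2f1 + 0·f2 - 2f3 = [4, 2, -6].

[2, 0, -2]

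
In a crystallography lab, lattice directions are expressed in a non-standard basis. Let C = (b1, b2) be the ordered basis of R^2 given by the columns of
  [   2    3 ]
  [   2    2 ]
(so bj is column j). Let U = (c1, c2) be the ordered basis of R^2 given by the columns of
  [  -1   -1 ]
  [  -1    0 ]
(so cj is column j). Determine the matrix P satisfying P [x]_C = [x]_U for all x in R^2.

Let M have columns bj and N have columns cj. Then for every x, N [x]_U = x = M [x]_C, so P = N^(-1) M.
Since det N = -1, N^(-1) has integer entries; multiplying gives P = [[-2, -2], [0, -1]].

[[-2, -2], [0, -1]]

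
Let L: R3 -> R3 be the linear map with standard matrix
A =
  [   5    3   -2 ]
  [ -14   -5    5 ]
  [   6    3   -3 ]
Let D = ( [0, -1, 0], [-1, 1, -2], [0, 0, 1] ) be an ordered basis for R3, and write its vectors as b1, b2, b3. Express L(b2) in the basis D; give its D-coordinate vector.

[-1, -2, -1]

Column 2 of [L]_D is the D-coordinate vector of L(b2).
In standard coordinates L(b2) = A b2 = [2, -1, 3].
Converting to D: [2, -1, 3] = -b1 - 2b2 - b3, so the coordinate vector is [-1, -2, -1].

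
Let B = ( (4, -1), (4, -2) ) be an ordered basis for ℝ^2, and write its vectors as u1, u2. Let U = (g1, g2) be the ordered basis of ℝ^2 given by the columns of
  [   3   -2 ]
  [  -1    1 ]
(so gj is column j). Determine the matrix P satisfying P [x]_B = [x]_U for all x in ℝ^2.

[[2, 0], [1, -2]]

Take x = uj: its B-coordinates are the j-th standard unit vector, so P e_j — column j of P — equals [uj]_U.
u1 = 2g1 + g2, giving column 1 = (2, 1); repeating for each j gives P = [[2, 0], [1, -2]].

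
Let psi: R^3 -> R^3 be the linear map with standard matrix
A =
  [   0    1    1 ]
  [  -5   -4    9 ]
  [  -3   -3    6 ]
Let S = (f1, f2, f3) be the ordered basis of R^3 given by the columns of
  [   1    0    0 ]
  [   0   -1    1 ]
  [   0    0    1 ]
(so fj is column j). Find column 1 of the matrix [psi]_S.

[0, 2, -3]

Compute psi(f1) = A f1 = [0, -5, -3] in standard coordinates.
Then write this in S-coordinates: solve for y in y_1 f1 + ... + y_3 f3 = [0, -5, -3].
This gives y = [0, 2, -3], which is column 1 of [psi]_S.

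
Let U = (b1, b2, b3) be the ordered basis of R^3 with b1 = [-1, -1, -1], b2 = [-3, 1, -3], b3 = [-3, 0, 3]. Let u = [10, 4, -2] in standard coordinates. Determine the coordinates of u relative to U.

[-4, 0, -2]

We seek scalars with c_1 b1 + ... + c_3 b3 = u; equivalently solve M c = u where the columns of M are b1, ..., b3.
Solving this 3x3 system gives c = (-4, 0, -2).
Check: -4b1 + 0·b2 - 2b3 = [10, 4, -2].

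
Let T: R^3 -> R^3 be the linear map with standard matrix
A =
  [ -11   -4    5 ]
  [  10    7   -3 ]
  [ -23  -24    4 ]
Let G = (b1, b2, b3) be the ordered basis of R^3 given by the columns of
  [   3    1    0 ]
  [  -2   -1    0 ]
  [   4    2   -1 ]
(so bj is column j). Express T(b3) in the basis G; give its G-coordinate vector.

<-2, 1, -2>

Column 3 of [T]_G is the G-coordinate vector of T(b3).
In standard coordinates T(b3) = A b3 = <-5, 3, -4>.
Converting to G: <-5, 3, -4> = -2b1 + b2 - 2b3, so the coordinate vector is <-2, 1, -2>.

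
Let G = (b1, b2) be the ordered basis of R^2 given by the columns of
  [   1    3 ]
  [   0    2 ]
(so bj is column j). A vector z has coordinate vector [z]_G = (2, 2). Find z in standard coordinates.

(8, 4)

z = M [z]_G, where M has columns b1, b2.
Carrying out the matrix-vector product, z = (8, 4).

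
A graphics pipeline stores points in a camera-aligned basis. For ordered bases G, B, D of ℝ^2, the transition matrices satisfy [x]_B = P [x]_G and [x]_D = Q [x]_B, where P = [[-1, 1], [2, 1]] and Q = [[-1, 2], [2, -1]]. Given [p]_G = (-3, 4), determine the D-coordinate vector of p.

(-11, 16)

Apply P to get B-coordinates (7, -2), then Q to get D-coordinates.
The result is [p]_D = (-11, 16).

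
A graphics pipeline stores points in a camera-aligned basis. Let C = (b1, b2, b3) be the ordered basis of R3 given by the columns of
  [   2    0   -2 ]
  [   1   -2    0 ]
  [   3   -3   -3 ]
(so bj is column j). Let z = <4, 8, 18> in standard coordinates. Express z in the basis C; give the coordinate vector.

Write z = c_1 b1 + ... + c_3 b3 and solve for the c_i.
Solving this 3x3 system gives c = (0, -4, -2).
Check: 0·b1 - 4b2 - 2b3 = <4, 8, 18>.

<0, -4, -2>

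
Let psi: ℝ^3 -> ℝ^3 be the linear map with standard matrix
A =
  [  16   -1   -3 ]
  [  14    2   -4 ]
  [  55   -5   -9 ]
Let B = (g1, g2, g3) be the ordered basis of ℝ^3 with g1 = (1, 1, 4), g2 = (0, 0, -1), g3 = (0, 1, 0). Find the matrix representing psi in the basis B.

With P the matrix whose columns are g1, ..., g3, [psi]_B = P^(-1) A P.
Column by column: psi(g1) = A g1 = (3, 0, 14); its B-coordinates (3, -2, -3) give column 1.
Continuing for each basis vector yields [psi]_B = [[3, 3, -1], [-2, 3, 1], [-3, 1, 3]].

[[3, 3, -1], [-2, 3, 1], [-3, 1, 3]]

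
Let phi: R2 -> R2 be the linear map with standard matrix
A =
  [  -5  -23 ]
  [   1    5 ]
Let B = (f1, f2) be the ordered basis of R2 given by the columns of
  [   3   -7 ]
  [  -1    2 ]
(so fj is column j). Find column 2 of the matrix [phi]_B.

<1, 2>

Column 2 of [phi]_B is the B-coordinate vector of phi(f2).
In standard coordinates phi(f2) = A f2 = <-11, 3>.
Converting to B: <-11, 3> = f1 + 2f2, so the coordinate vector is <1, 2>.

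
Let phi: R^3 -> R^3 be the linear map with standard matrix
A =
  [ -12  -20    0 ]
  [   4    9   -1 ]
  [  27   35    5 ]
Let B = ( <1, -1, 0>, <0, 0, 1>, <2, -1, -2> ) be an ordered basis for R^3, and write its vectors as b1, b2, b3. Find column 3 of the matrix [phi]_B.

<2, 3, -3>

Column 3 of [phi]_B is the B-coordinate vector of phi(b3).
In standard coordinates phi(b3) = A b3 = <-4, 1, 9>.
Converting to B: <-4, 1, 9> = 2b1 + 3b2 - 3b3, so the coordinate vector is <2, 3, -3>.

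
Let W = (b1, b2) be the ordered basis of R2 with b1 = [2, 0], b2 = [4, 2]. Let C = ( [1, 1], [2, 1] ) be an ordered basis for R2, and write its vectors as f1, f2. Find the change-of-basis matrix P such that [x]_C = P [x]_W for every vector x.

Column j of P is [bj]_C, since P maps W-coordinates to C-coordinates.
Expressing b1 in C: b1 = -2f1 + 2f2, so column 1 of P is [-2, 2].
Doing the same for each bj gives P = [[-2, 0], [2, 2]].

[[-2, 0], [2, 2]]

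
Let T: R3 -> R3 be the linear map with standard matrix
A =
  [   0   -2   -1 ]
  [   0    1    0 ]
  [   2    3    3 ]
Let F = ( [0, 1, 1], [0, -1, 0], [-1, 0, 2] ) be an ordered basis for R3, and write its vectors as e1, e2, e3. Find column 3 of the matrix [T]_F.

Column 3 of [T]_F is the F-coordinate vector of T(e3).
In standard coordinates T(e3) = A e3 = [-2, 0, 4].
Converting to F: [-2, 0, 4] = 0·e1 + 0·e2 + 2e3, so the coordinate vector is [0, 0, 2].

[0, 0, 2]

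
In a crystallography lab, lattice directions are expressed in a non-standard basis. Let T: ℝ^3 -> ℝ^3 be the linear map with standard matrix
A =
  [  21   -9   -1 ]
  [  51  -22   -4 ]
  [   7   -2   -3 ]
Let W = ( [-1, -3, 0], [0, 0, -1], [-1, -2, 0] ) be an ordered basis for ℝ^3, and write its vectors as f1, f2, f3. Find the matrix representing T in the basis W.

[[-3, -2, 1], [1, -3, 3], [-3, 1, 2]]

With P the matrix whose columns are f1, ..., f3, [T]_W = P^(-1) A P.
Column by column: T(f1) = A f1 = [6, 15, -1]; its W-coordinates [-3, 1, -3] give column 1.
Continuing for each basis vector yields [T]_W = [[-3, -2, 1], [1, -3, 3], [-3, 1, 2]].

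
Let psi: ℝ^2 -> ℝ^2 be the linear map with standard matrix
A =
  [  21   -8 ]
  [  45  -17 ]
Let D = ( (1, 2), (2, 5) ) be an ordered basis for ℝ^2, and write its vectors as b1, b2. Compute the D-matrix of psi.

With P the matrix whose columns are b1, b2, [psi]_D = P^(-1) A P.
Column by column: psi(b1) = A b1 = (5, 11); its D-coordinates (3, 1) give column 1.
Continuing for each basis vector yields [psi]_D = [[3, 0], [1, 1]].

[[3, 0], [1, 1]]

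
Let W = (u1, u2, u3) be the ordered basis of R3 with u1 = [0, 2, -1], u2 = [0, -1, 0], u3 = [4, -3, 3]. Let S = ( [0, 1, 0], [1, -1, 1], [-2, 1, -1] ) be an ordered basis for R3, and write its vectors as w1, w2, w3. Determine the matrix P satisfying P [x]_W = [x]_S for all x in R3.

Let M have columns uj and N have columns wj. Then for every x, N [x]_S = x = M [x]_W, so P = N^(-1) M.
Since det N = -1, N^(-1) has integer entries; multiplying gives P = [[1, -1, 0], [-2, 0, 2], [-1, 0, -1]].

[[1, -1, 0], [-2, 0, 2], [-1, 0, -1]]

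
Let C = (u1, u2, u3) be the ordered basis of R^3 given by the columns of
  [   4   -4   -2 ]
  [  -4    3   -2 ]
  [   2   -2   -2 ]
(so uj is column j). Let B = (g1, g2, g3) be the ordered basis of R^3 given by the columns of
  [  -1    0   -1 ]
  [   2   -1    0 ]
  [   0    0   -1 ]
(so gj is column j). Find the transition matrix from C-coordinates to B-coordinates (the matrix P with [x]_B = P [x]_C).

Let M have columns uj and N have columns gj. Then for every x, N [x]_B = x = M [x]_C, so P = N^(-1) M.
Since det N = -1, N^(-1) has integer entries; multiplying gives P = [[-2, 2, 0], [0, 1, 2], [-2, 2, 2]].

[[-2, 2, 0], [0, 1, 2], [-2, 2, 2]]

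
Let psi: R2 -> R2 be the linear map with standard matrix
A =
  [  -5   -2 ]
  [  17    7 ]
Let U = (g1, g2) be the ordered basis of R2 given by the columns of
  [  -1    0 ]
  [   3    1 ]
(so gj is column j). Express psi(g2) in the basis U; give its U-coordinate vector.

<2, 1>

Column 2 of [psi]_U is the U-coordinate vector of psi(g2).
In standard coordinates psi(g2) = A g2 = <-2, 7>.
Converting to U: <-2, 7> = 2g1 + g2, so the coordinate vector is <2, 1>.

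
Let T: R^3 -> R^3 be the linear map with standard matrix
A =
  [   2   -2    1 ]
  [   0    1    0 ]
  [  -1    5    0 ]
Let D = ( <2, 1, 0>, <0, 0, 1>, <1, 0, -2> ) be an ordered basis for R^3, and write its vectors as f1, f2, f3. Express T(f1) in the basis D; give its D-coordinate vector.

Column 1 of [T]_D is the D-coordinate vector of T(f1).
In standard coordinates T(f1) = A f1 = <2, 1, 3>.
Converting to D: <2, 1, 3> = f1 + 3f2 + 0·f3, so the coordinate vector is <1, 3, 0>.

<1, 3, 0>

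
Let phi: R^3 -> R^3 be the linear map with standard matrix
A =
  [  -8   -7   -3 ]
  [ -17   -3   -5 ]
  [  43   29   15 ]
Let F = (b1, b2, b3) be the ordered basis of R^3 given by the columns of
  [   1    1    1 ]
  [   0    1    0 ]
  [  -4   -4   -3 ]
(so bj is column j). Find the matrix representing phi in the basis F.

The j-th column of [phi]_F is [phi(bj)]_F.
phi(b1) = A b1 = (4, 3, -17) = 2b1 + 3b2 - b3, so column 1 is (2, 3, -1).
Repeating for b2, b3 and assembling the columns gives [[2, -3, 1], [3, 0, -2], [-1, 0, 2]].

[[2, -3, 1], [3, 0, -2], [-1, 0, 2]]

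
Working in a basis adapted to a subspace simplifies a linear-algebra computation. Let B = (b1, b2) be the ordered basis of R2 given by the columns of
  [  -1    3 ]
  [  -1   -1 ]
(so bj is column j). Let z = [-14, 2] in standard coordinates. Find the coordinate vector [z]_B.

[z]_B is the unique c with M c = z, where M has columns b1, b2.
System: -c_1 + 3c_2 = -14, -c_1 - c_2 = 2; solving gives c_1 = 2, c_2 = -4.
Check: 2b1 - 4b2 = [-14, 2].

[2, -4]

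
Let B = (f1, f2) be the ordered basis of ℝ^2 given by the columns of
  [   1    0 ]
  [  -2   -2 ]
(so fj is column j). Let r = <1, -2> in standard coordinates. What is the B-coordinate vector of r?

<1, 0>

[r]_B is the unique c with M c = r, where M has columns f1, f2.
System: c_1 + 0c_2 = 1, -2c_1 - 2c_2 = -2; solving gives c_1 = 1, c_2 = 0.
Check: f1 + 0·f2 = <1, -2>.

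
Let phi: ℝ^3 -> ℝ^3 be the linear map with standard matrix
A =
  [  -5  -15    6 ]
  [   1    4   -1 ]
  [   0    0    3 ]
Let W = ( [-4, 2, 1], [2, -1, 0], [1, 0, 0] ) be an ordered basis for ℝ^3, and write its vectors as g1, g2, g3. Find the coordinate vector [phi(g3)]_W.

Compute phi(g3) = A g3 = [-5, 1, 0] in standard coordinates.
Then write this in W-coordinates: solve for y in y_1 g1 + ... + y_3 g3 = [-5, 1, 0].
This gives y = [0, -1, -3], which is column 3 of [phi]_W.

[0, -1, -3]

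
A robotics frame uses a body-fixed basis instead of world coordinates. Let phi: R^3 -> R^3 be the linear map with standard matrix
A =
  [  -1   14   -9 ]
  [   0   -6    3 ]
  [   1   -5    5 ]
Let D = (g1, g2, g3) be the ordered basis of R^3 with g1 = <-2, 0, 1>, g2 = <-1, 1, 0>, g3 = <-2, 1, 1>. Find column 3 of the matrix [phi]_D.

<-2, -3, 0>

Column 3 of [phi]_D is the D-coordinate vector of phi(g3).
In standard coordinates phi(g3) = A g3 = <7, -3, -2>.
Converting to D: <7, -3, -2> = -2g1 - 3g2 + 0·g3, so the coordinate vector is <-2, -3, 0>.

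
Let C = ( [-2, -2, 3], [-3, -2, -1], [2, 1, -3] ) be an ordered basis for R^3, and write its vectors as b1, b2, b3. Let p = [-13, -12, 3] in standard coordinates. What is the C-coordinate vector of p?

Write p = c_1 b1 + ... + c_3 b3 and solve for the c_i.
Gaussian elimination on [M | p] yields c = (4, 3, 2).
Check: 4b1 + 3b2 + 2b3 = [-13, -12, 3].

[4, 3, 2]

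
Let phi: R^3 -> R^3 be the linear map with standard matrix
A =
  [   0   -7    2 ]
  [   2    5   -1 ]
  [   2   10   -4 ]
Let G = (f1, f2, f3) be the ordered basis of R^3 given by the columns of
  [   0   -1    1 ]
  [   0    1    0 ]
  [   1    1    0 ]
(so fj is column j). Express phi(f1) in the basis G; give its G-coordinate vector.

Compute phi(f1) = A f1 = [2, -1, -4] in standard coordinates.
Then write this in G-coordinates: solve for y in y_1 f1 + ... + y_3 f3 = [2, -1, -4].
This gives y = [-3, -1, 1], which is column 1 of [phi]_G.

[-3, -1, 1]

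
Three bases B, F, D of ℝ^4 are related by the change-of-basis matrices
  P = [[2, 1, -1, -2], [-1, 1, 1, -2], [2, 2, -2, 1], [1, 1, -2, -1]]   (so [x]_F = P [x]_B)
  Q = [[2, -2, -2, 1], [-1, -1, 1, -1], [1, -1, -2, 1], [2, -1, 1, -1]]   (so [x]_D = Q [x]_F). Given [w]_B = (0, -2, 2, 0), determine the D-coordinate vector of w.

(2, 2, 6, -10)

Composing the changes, [w]_D = Q P [w]_B.
Q P = [[3, -3, -2, -3], [0, -1, 0, 6], [0, -3, 0, -3], [6, 2, -3, 0]]; applying this to (0, -2, 2, 0) gives (2, 2, 6, -10).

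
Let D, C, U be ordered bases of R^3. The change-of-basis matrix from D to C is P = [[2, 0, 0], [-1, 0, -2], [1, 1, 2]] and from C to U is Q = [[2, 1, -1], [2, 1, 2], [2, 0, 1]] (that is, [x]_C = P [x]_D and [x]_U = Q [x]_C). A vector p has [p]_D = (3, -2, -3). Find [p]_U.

First [p]_C = P [p]_D = (6, 3, -5).
Then [p]_U = Q [p]_C = (20, 5, 7).

(20, 5, 7)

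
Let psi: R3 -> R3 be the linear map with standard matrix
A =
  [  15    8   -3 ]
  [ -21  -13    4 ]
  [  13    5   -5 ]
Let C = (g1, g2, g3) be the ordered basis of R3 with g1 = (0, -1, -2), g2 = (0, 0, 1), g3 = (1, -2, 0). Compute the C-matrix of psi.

[[-1, 2, -3], [3, -1, -3], [-2, -3, -1]]

Let P have columns g1, ..., g3. Then [psi]_C = P^(-1) A P.
Here det P = -1, so P^(-1) is integer; computing A P first and then P^(-1)(A P) gives [[-1, 2, -3], [3, -1, -3], [-2, -3, -1]].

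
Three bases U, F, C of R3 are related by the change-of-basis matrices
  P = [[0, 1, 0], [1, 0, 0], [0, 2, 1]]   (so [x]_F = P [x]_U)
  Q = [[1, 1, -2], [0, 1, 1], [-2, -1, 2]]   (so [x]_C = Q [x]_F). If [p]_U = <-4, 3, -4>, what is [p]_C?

<-5, -2, 2>

Composing the changes, [p]_C = Q P [p]_U.
Q P = [[1, -3, -2], [1, 2, 1], [-1, 2, 2]]; applying this to <-4, 3, -4> gives <-5, -2, 2>.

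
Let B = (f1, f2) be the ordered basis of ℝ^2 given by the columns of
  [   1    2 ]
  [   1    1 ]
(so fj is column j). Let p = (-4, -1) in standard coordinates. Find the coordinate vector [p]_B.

Write p = c_1 f1 + c_2 f2 and solve for the c_i.
System: c_1 + 2c_2 = -4, c_1 + c_2 = -1; solving gives c_1 = 2, c_2 = -3.
Check: 2f1 - 3f2 = (-4, -1).

(2, -3)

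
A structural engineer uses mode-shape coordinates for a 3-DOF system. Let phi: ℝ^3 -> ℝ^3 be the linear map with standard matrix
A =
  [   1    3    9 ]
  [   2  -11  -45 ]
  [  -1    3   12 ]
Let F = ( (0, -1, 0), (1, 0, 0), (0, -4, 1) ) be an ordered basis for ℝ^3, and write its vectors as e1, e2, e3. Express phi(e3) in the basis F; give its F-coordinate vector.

Compute phi(e3) = A e3 = (-3, -1, 0) in standard coordinates.
Then write this in F-coordinates: solve for y in y_1 e1 + ... + y_3 e3 = (-3, -1, 0).
This gives y = (1, -3, 0), which is column 3 of [phi]_F.

(1, -3, 0)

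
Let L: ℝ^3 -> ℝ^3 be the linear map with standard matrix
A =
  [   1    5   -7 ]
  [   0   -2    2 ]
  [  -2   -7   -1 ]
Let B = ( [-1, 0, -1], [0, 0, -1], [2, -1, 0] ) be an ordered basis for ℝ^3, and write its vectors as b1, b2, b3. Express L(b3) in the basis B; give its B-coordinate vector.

Compute L(b3) = A b3 = [-3, 2, 3] in standard coordinates.
Then write this in B-coordinates: solve for y in y_1 b1 + ... + y_3 b3 = [-3, 2, 3].
This gives y = [-1, -2, -2], which is column 3 of [L]_B.

[-1, -2, -2]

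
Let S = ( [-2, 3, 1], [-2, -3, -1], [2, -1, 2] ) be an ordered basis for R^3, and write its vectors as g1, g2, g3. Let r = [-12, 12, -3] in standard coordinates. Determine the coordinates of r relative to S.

[3, 0, -3]

We seek scalars with c_1 g1 + ... + c_3 g3 = r; equivalently solve M c = r where the columns of M are g1, ..., g3.
Gaussian elimination on [M | r] yields c = (3, 0, -3).
Check: 3g1 + 0·g2 - 3g3 = [-12, 12, -3].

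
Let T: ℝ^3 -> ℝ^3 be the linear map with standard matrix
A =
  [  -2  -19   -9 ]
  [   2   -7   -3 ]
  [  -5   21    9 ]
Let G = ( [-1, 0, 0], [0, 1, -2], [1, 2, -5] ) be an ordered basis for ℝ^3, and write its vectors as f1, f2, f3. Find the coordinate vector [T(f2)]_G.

[0, 1, -1]

Compute T(f2) = A f2 = [-1, -1, 3] in standard coordinates.
Then write this in G-coordinates: solve for y in y_1 f1 + ... + y_3 f3 = [-1, -1, 3].
This gives y = [0, 1, -1], which is column 2 of [T]_G.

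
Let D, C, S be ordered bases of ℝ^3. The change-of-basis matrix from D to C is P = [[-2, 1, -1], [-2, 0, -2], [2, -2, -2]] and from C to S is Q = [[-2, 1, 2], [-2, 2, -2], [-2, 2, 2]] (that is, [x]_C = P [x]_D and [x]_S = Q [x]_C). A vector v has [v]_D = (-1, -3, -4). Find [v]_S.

Apply P to get C-coordinates (3, 10, 12), then Q to get S-coordinates.
The result is [v]_S = (28, -10, 38).

(28, -10, 38)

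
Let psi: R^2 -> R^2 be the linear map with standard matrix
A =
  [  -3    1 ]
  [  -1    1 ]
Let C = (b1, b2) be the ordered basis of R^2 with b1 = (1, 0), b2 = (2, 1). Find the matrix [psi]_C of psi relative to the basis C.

[[-1, -3], [-1, -1]]

Let P have columns b1, b2. Then [psi]_C = P^(-1) A P.
Here det P = 1, so P^(-1) is integer; computing A P first and then P^(-1)(A P) gives [[-1, -3], [-1, -1]].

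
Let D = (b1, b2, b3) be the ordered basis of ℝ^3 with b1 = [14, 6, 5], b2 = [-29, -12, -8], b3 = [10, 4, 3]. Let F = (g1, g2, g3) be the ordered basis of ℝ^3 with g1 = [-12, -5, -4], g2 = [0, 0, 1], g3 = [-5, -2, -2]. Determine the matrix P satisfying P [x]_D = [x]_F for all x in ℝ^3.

Column j of P is [bj]_F, since P maps D-coordinates to F-coordinates.
Expressing b1 in F: b1 = -2g1 + g2 + 2g3, so column 1 of P is [-2, 1, 2].
Doing the same for each bj gives P = [[-2, 2, 0], [1, 2, -1], [2, 1, -2]].

[[-2, 2, 0], [1, 2, -1], [2, 1, -2]]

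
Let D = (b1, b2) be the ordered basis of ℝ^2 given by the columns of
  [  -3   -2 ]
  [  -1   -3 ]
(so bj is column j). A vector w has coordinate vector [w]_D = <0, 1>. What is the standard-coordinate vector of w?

The coordinates say w = 0·b1 + b2; adding the scaled basis vectors gives <-2, -3>.

<-2, -3>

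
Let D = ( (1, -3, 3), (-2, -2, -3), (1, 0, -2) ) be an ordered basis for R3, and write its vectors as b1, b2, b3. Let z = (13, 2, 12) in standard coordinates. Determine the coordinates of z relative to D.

We seek scalars with c_1 b1 + ... + c_3 b3 = z; equivalently solve M c = z where the columns of M are b1, ..., b3.
Gaussian elimination on [M | z] yields c = (2, -4, 3).
Check: 2b1 - 4b2 + 3b3 = (13, 2, 12).

(2, -4, 3)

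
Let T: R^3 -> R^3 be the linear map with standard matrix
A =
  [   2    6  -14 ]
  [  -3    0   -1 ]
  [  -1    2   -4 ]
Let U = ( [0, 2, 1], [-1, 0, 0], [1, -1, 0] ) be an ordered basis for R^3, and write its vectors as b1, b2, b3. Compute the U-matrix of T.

[[0, 1, -3], [3, 1, 1], [1, -1, -3]]

Let P have columns b1, ..., b3. Then [T]_U = P^(-1) A P.
Here det P = 1, so P^(-1) is integer; computing A P first and then P^(-1)(A P) gives [[0, 1, -3], [3, 1, 1], [1, -1, -3]].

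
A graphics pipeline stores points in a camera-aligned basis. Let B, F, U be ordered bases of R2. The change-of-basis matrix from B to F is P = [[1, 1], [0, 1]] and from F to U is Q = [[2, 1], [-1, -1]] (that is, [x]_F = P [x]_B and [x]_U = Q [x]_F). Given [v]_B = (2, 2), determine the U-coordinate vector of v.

Composing the changes, [v]_U = Q P [v]_B.
Q P = [[2, 3], [-1, -2]]; applying this to (2, 2) gives (10, -6).

(10, -6)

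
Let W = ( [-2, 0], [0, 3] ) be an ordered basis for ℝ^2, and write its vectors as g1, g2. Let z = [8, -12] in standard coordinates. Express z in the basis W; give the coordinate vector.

Write z = c_1 g1 + c_2 g2 and solve for the c_i.
System: -2c_1 + 0c_2 = 8, 0c_1 + 3c_2 = -12; solving gives c_1 = -4, c_2 = -4.
Check: -4g1 - 4g2 = [8, -12].

[-4, -4]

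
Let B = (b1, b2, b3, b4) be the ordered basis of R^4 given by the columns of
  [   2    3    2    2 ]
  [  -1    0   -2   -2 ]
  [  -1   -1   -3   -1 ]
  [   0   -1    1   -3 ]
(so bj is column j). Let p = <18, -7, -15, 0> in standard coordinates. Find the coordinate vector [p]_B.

<-1, 4, 4, 0>

[p]_B is the unique c with M c = p, where M has columns b1, ..., b4.
Row-reducing the augmented matrix [M | p] gives c = (-1, 4, 4, 0).
Check: -b1 + 4b2 + 4b3 + 0·b4 = <18, -7, -15, 0>.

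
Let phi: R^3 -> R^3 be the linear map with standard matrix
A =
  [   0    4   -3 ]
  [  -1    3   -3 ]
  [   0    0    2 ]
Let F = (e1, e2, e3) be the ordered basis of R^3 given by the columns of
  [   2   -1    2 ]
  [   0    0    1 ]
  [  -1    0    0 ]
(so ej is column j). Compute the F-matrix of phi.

With P the matrix whose columns are e1, ..., e3, [phi]_F = P^(-1) A P.
Column by column: phi(e1) = A e1 = (3, 1, -2); its F-coordinates (2, 3, 1) give column 1.
Continuing for each basis vector yields [phi]_F = [[2, 0, 0], [3, 2, -2], [1, 1, 1]].

[[2, 0, 0], [3, 2, -2], [1, 1, 1]]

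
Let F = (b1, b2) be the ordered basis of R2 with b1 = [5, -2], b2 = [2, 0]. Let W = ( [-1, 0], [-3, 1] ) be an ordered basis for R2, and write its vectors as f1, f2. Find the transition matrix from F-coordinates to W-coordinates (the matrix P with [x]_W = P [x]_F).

Let M have columns bj and N have columns fj. Then for every x, N [x]_W = x = M [x]_F, so P = N^(-1) M.
Since det N = -1, N^(-1) has integer entries; multiplying gives P = [[1, -2], [-2, 0]].

[[1, -2], [-2, 0]]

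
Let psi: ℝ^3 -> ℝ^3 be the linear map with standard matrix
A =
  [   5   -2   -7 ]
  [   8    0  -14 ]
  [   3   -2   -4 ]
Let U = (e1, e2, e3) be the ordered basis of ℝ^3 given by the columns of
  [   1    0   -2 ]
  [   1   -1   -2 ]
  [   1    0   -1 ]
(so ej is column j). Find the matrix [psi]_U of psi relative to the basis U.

With P the matrix whose columns are e1, ..., e3, [psi]_U = P^(-1) A P.
Column by column: psi(e1) = A e1 = (-4, -6, -3); its U-coordinates (-2, 2, 1) give column 1.
Continuing for each basis vector yields [psi]_U = [[-2, 2, 3], [2, 2, 3], [1, 0, 1]].

[[-2, 2, 3], [2, 2, 3], [1, 0, 1]]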